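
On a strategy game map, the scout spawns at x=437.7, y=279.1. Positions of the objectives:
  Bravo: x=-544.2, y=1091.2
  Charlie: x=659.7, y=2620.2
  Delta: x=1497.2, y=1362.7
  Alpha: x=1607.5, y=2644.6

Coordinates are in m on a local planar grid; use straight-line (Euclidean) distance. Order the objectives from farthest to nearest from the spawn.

Alpha, Charlie, Delta, Bravo

Distances from the spawn:
Alpha x=1607.5, y=2644.6: 2638.9 m
Charlie x=659.7, y=2620.2: 2351.6 m
Delta x=1497.2, y=1362.7: 1515.5 m
Bravo x=-544.2, y=1091.2: 1274.2 m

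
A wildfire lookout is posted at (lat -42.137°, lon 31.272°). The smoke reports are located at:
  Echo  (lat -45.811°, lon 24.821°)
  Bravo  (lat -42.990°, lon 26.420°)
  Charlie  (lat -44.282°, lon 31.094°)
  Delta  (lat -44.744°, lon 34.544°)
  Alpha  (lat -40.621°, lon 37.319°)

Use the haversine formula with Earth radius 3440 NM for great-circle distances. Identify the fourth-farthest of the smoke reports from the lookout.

Distance to each, sorted:
Echo: 355.3 NM
Alpha: 287.1 NM
Bravo: 220.6 NM
Delta: 211.7 NM
Charlie: 129.0 NM
The fourth-farthest is Delta at 211.7 NM.

Delta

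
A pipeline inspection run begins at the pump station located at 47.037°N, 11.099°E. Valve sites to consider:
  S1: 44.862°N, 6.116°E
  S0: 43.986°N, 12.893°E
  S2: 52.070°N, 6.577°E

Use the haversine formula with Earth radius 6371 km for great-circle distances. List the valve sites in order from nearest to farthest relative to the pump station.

Distances from the pump station:
S0 43.986°N, 12.893°E: 366.9 km
S1 44.862°N, 6.116°E: 454.7 km
S2 52.070°N, 6.577°E: 647.5 km

S0, S1, S2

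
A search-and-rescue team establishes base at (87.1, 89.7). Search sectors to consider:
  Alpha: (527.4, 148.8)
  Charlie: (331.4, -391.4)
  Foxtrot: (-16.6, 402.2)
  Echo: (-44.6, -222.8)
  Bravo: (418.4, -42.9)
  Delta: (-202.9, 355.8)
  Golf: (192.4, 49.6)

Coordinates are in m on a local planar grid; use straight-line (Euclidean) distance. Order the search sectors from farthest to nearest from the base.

Distance from the base at (87.1, 89.7) to each:
Charlie (331.4, -391.4): 539.6 m
Alpha (527.4, 148.8): 444.2 m
Delta (-202.9, 355.8): 393.6 m
Bravo (418.4, -42.9): 356.9 m
Echo (-44.6, -222.8): 339.1 m
Foxtrot (-16.6, 402.2): 329.3 m
Golf (192.4, 49.6): 112.7 m

Charlie, Alpha, Delta, Bravo, Echo, Foxtrot, Golf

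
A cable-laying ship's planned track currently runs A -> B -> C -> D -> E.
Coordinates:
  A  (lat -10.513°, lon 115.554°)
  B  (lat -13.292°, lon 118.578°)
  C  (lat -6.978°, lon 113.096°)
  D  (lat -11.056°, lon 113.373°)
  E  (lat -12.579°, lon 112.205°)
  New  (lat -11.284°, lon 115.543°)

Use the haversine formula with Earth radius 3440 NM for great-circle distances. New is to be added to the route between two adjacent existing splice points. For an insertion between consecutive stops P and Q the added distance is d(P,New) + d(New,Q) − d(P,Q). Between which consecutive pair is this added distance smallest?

Added distance for inserting New between each consecutive pair:
A–B: 17.6 NM
B–C: 12.9 NM
C–D: 179.6 NM
D–E: 225.1 NM
Smallest added distance is 12.9 NM, inserting between B and C.

between B and C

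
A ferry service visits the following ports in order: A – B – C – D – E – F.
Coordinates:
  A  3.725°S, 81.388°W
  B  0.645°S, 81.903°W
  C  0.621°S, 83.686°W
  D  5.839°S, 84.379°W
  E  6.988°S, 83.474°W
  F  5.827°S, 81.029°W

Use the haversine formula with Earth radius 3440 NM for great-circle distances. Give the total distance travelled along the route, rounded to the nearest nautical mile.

Leg distances:
A→B: 187.5 NM  (cumulative 187.5 NM)
B→C: 107.1 NM  (cumulative 294.5 NM)
C→D: 316.0 NM  (cumulative 610.6 NM)
D→E: 87.6 NM  (cumulative 698.2 NM)
E→F: 161.7 NM  (cumulative 859.8 NM)
Total route length ≈ 860 NM.

860 NM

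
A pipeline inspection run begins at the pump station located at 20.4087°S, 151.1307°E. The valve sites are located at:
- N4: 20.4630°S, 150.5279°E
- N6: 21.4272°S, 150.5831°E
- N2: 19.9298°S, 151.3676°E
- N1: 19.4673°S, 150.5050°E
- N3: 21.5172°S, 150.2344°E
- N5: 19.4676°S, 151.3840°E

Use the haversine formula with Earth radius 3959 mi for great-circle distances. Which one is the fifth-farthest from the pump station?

N4

Distances from the pump station (20.4087°S, 151.1307°E):
N3: 96.0 mi
N6: 78.8 mi
N1: 76.7 mi
N5: 67.1 mi
N4: 39.2 mi
N2: 36.5 mi
The fifth-farthest is N4 at 39.2 mi.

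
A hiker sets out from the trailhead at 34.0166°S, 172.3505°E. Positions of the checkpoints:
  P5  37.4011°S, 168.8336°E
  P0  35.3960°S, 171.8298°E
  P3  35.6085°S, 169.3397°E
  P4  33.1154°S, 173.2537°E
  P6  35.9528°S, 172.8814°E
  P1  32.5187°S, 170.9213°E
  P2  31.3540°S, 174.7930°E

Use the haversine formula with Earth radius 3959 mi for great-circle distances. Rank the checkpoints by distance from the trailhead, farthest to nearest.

P5, P2, P3, P6, P1, P0, P4

Distance from the trailhead at 34.0166°S, 172.3505°E to each:
P5 37.4011°S, 168.8336°E: 305.9 mi
P2 31.3540°S, 174.7930°E: 232.4 mi
P3 35.6085°S, 169.3397°E: 203.1 mi
P6 35.9528°S, 172.8814°E: 137.1 mi
P1 32.5187°S, 170.9213°E: 132.4 mi
P0 35.3960°S, 171.8298°E: 99.8 mi
P4 33.1154°S, 173.2537°E: 81.1 mi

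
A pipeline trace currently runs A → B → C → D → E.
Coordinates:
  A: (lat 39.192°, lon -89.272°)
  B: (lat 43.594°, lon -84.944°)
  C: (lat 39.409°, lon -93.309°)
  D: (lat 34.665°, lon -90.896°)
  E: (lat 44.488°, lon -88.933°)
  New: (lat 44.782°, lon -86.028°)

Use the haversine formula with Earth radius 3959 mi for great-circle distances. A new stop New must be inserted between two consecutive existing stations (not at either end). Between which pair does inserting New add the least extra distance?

between B and C

Added distance for inserting New between each consecutive pair:
A–B: 140.8 mi
B–C: 104.0 mi
C–D: 917.4 mi
D–E: 202.6 mi
Smallest added distance is 104.0 mi, inserting between B and C.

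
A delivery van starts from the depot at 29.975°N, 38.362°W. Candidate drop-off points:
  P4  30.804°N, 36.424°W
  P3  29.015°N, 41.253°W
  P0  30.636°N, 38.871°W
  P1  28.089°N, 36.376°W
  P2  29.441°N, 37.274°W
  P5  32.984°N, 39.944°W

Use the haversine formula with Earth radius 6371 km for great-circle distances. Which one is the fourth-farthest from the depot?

Distance to each, sorted:
P5: 366.7 km
P3: 299.5 km
P1: 285.1 km
P4: 207.5 km
P2: 120.7 km
P0: 88.3 km
The fourth-farthest is P4 at 207.5 km.

P4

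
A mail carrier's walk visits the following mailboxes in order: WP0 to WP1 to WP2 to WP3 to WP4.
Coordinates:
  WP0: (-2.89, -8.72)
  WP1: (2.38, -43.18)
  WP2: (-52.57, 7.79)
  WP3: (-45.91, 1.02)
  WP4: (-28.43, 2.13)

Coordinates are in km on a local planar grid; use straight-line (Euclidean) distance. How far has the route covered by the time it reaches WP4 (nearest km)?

Leg distances:
WP0→WP1: 34.9 km  (cumulative 34.9 km)
WP1→WP2: 74.9 km  (cumulative 109.8 km)
WP2→WP3: 9.5 km  (cumulative 119.3 km)
WP3→WP4: 17.5 km  (cumulative 136.8 km)
Cumulative distance at WP4 ≈ 137 km.

137 km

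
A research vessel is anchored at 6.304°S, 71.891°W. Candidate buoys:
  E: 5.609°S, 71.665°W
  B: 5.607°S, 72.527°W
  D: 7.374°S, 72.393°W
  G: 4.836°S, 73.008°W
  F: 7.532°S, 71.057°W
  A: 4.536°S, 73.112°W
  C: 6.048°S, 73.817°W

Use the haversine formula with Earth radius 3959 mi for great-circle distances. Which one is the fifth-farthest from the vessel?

D

Distance to each, sorted:
A: 148.3 mi
C: 133.5 mi
G: 127.2 mi
F: 102.3 mi
D: 81.6 mi
B: 65.0 mi
E: 50.5 mi
The fifth-farthest is D at 81.6 mi.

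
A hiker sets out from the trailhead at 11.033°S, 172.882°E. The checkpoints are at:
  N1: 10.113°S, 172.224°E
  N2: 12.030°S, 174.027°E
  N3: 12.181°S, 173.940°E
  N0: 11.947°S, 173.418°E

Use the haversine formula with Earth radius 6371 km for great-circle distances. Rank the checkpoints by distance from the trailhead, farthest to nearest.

N3, N2, N1, N0

Distances from the trailhead:
N3 12.181°S, 173.940°E: 172.0 km
N2 12.030°S, 174.027°E: 166.9 km
N1 10.113°S, 172.224°E: 125.1 km
N0 11.947°S, 173.418°E: 117.2 km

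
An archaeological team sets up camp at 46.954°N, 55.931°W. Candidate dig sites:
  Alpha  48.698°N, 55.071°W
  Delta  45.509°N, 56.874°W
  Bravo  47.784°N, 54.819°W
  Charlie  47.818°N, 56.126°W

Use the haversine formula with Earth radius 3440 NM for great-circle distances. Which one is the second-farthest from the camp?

Delta

Distance to each, sorted:
Alpha: 110.3 NM
Delta: 95.2 NM
Bravo: 67.3 NM
Charlie: 52.5 NM
The second-farthest is Delta at 95.2 NM.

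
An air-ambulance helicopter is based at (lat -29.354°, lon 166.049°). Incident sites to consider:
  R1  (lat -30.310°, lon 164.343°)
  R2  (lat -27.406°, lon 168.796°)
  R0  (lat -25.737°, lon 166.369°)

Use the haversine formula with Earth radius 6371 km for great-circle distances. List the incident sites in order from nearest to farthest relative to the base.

Distance from the base at (lat -29.354°, lon 166.049°) to each:
R1 (lat -30.310°, lon 164.343°): 195.9 km
R2 (lat -27.406°, lon 168.796°): 345.1 km
R0 (lat -25.737°, lon 166.369°): 403.4 km

R1, R2, R0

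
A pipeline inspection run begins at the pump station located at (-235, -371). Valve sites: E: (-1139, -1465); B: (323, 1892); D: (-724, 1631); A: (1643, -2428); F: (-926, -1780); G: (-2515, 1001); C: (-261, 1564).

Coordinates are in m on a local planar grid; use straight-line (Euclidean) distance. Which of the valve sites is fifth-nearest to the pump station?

B

Distances from the pump station ((-235, -371)):
E: 1419.2 m
F: 1569.3 m
C: 1935.2 m
D: 2060.9 m
B: 2330.8 m
G: 2661.0 m
A: 2785.3 m
The fifth-nearest is B at 2330.8 m.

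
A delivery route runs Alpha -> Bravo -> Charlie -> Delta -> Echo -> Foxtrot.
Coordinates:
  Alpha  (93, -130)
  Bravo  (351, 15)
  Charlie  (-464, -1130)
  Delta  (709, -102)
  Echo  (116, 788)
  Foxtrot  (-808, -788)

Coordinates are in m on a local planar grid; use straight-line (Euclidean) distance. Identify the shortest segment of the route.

Leg distances:
Alpha→Bravo: 296.0 m
Bravo→Charlie: 1405.4 m
Charlie→Delta: 1559.7 m
Delta→Echo: 1069.5 m
Echo→Foxtrot: 1826.9 m
The shortest leg is Alpha–Bravo at 296.0 m.

Alpha–Bravo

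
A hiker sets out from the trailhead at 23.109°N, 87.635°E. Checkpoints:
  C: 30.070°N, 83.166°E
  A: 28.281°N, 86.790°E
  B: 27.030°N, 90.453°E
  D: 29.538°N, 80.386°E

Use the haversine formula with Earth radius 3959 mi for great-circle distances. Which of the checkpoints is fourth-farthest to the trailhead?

B

Distance to each, sorted:
D: 631.2 mi
C: 554.5 mi
A: 361.2 mi
B: 323.2 mi
The fourth-farthest is B at 323.2 mi.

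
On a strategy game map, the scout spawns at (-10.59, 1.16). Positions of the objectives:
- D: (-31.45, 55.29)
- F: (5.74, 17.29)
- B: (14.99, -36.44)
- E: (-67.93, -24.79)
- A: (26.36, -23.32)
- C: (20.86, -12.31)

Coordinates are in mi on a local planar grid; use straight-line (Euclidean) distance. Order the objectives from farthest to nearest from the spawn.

Computing each straight-line distance from (-10.59, 1.16):
E (-67.93, -24.79): 62.9 mi
D (-31.45, 55.29): 58.0 mi
B (14.99, -36.44): 45.5 mi
A (26.36, -23.32): 44.3 mi
C (20.86, -12.31): 34.2 mi
F (5.74, 17.29): 23.0 mi

E, D, B, A, C, F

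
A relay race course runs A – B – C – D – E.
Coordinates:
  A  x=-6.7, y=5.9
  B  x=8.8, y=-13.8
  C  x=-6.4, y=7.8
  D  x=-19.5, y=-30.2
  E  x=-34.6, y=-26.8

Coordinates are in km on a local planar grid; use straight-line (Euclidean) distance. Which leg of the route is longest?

C–D

Leg distances:
A→B: 25.1 km
B→C: 26.4 km
C→D: 40.2 km
D→E: 15.5 km
The longest leg is C–D at 40.2 km.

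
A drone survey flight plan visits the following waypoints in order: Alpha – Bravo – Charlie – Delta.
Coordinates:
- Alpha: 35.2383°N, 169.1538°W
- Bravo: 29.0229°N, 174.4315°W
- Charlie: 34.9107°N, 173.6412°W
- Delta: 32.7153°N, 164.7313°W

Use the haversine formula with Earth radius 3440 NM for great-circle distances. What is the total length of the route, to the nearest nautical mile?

Leg distances:
Alpha→Bravo: 459.4 NM  (cumulative 459.4 NM)
Bravo→Charlie: 355.8 NM  (cumulative 815.2 NM)
Charlie→Delta: 463.4 NM  (cumulative 1278.6 NM)
Total route length ≈ 1279 NM.

1279 NM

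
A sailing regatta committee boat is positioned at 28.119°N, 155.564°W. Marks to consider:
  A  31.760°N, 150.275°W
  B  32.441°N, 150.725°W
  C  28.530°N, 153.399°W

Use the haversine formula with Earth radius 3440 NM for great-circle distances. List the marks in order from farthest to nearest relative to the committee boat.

B, A, C

Computing each great-circle distance from 28.119°N, 155.564°W:
B 32.441°N, 150.725°W: 360.9 NM
A 31.760°N, 150.275°W: 351.3 NM
C 28.530°N, 153.399°W: 117.1 NM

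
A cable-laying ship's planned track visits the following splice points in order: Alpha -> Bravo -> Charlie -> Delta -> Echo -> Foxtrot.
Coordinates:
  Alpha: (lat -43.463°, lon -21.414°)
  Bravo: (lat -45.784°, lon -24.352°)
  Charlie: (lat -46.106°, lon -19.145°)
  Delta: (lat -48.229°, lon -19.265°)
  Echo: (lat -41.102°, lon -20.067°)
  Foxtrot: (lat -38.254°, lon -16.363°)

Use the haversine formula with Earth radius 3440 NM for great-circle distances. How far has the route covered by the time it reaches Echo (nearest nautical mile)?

963 NM

Leg distances:
Alpha→Bravo: 187.5 NM  (cumulative 187.5 NM)
Bravo→Charlie: 218.2 NM  (cumulative 405.7 NM)
Charlie→Delta: 127.6 NM  (cumulative 533.3 NM)
Delta→Echo: 429.3 NM  (cumulative 962.6 NM)
Cumulative distance at Echo ≈ 963 NM.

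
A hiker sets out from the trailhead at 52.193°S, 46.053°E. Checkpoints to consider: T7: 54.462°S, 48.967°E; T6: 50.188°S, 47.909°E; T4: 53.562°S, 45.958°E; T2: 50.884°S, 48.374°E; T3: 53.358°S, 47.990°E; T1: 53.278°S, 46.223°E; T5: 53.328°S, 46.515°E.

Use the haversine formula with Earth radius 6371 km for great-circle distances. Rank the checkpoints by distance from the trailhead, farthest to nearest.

Computing each great-circle distance from 52.193°S, 46.053°E:
T7 54.462°S, 48.967°E: 317.9 km
T6 50.188°S, 47.909°E: 257.7 km
T2 50.884°S, 48.374°E: 216.7 km
T3 53.358°S, 47.990°E: 183.7 km
T4 53.562°S, 45.958°E: 152.4 km
T5 53.328°S, 46.515°E: 130.0 km
T1 53.278°S, 46.223°E: 121.2 km

T7, T6, T2, T3, T4, T5, T1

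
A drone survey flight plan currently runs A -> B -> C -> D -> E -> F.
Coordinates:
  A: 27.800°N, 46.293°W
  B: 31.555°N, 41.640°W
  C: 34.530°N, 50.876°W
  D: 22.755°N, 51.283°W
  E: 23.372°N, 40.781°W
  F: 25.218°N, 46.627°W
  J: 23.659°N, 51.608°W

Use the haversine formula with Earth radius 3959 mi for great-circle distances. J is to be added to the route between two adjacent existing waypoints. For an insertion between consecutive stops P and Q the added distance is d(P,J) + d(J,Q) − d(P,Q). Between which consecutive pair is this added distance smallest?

between C and D

Added distance for inserting J between each consecutive pair:
A–B: 874.0 mi
B–C: 997.5 mi
C–D: 4.2 mi
D–E: 83.0 mi
E–F: 627.8 mi
Smallest added distance is 4.2 mi, inserting between C and D.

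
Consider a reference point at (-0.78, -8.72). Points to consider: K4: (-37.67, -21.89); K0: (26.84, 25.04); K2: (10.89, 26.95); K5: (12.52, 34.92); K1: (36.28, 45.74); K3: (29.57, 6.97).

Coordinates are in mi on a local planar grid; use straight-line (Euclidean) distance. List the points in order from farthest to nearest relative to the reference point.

Distance from the reference point at (-0.78, -8.72) to each:
K1 (36.28, 45.74): 65.9 mi
K5 (12.52, 34.92): 45.6 mi
K0 (26.84, 25.04): 43.6 mi
K4 (-37.67, -21.89): 39.2 mi
K2 (10.89, 26.95): 37.5 mi
K3 (29.57, 6.97): 34.2 mi

K1, K5, K0, K4, K2, K3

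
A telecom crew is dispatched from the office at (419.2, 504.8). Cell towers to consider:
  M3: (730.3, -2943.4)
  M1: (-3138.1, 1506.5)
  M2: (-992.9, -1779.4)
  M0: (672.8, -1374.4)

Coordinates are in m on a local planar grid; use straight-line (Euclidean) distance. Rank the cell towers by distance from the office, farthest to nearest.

M1, M3, M2, M0

Distances from the office:
M1 (-3138.1, 1506.5): 3695.6 m
M3 (730.3, -2943.4): 3462.2 m
M2 (-992.9, -1779.4): 2685.4 m
M0 (672.8, -1374.4): 1896.2 m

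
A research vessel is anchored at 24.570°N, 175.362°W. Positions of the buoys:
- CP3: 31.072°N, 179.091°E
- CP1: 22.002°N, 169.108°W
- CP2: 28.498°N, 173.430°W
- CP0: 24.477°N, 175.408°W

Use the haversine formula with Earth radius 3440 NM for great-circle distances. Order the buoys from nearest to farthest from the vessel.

CP0, CP2, CP1, CP3

Distances from the vessel:
CP0 24.477°N, 175.408°W: 6.1 NM
CP2 28.498°N, 173.430°W: 257.6 NM
CP1 22.002°N, 169.108°W: 377.7 NM
CP3 31.072°N, 179.091°E: 488.8 NM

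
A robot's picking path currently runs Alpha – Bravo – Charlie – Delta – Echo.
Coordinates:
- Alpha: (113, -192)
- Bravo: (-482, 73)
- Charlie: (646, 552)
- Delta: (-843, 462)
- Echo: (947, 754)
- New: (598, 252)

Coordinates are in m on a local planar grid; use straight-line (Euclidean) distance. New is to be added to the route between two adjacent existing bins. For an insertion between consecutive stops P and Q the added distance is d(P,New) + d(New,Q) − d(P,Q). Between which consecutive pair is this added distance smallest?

Added distance for inserting New between each consecutive pair:
Alpha–Bravo: 1100.9 m
Bravo–Charlie: 173.1 m
Charlie–Delta: 268.3 m
Delta–Echo: 254.0 m
Smallest added distance is 173.1 m, inserting between Bravo and Charlie.

between Bravo and Charlie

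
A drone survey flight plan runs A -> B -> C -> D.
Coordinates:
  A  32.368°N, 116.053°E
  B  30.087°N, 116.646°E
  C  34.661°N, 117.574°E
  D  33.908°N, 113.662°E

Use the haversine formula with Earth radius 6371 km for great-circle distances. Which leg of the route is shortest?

Leg distances:
A→B: 259.8 km
B→C: 516.0 km
C→D: 369.0 km
The shortest leg is A–B at 259.8 km.

A–B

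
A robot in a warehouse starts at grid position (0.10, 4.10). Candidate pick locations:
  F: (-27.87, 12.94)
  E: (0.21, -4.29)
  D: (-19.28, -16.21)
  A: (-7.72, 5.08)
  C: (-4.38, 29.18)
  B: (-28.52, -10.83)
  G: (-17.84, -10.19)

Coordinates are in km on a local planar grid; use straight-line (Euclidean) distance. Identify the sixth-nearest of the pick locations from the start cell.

F

Distances from the start cell ((0.10, 4.10)):
A: 7.9 km
E: 8.4 km
G: 22.9 km
C: 25.5 km
D: 28.1 km
F: 29.3 km
B: 32.3 km
The sixth-nearest is F at 29.3 km.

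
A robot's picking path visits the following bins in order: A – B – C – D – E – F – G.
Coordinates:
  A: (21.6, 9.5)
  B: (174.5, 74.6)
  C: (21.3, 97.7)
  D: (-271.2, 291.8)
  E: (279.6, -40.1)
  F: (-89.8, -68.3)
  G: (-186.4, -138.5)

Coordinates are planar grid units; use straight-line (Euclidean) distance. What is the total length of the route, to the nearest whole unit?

1805

Leg distances:
A→B: 166.2  (cumulative 166.2)
B→C: 154.9  (cumulative 321.1)
C→D: 351.0  (cumulative 672.2)
D→E: 643.1  (cumulative 1315.2)
E→F: 370.5  (cumulative 1685.7)
F→G: 119.4  (cumulative 1805.1)
Total route length ≈ 1805.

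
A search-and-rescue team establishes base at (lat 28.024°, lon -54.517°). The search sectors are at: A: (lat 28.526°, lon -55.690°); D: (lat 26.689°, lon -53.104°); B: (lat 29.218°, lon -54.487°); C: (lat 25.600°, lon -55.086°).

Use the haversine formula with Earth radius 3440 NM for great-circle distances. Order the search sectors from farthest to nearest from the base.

C, D, B, A

Distances from the base:
C (lat 25.600°, lon -55.086°): 148.7 NM
D (lat 26.689°, lon -53.104°): 110.0 NM
B (lat 29.218°, lon -54.487°): 71.7 NM
A (lat 28.526°, lon -55.690°): 69.0 NM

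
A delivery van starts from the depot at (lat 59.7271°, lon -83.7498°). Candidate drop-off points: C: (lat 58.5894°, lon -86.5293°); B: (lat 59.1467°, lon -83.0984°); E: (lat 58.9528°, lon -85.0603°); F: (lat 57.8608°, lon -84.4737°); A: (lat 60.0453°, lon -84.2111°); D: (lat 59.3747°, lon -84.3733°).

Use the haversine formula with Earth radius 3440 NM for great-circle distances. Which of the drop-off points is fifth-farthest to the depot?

Distances from the depot ((lat 59.7271°, lon -83.7498°)):
F: 114.3 NM
C: 109.5 NM
E: 61.4 NM
B: 40.1 NM
D: 28.4 NM
A: 23.6 NM
The fifth-farthest is D at 28.4 NM.

D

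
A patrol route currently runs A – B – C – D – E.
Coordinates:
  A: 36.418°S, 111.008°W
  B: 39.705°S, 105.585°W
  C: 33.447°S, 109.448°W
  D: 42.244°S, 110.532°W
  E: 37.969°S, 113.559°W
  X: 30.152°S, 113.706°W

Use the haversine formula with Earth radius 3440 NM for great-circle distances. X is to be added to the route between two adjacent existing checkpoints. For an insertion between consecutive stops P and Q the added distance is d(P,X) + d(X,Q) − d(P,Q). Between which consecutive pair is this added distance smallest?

Added distance for inserting X between each consecutive pair:
A–B: 774.8 NM
B–C: 572.9 NM
C–D: 505.1 NM
D–E: 919.5 NM
Smallest added distance is 505.1 NM, inserting between C and D.

between C and D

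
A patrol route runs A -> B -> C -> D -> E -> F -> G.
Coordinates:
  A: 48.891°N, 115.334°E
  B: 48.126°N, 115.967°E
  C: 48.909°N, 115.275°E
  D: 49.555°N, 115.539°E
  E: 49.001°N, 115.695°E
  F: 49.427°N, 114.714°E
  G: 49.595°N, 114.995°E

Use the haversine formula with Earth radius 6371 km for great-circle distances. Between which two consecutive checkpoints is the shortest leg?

F–G

Leg distances:
A→B: 97.0 km
B→C: 100.9 km
C→D: 74.3 km
D→E: 62.6 km
E→F: 85.6 km
F→G: 27.6 km
The shortest leg is F–G at 27.6 km.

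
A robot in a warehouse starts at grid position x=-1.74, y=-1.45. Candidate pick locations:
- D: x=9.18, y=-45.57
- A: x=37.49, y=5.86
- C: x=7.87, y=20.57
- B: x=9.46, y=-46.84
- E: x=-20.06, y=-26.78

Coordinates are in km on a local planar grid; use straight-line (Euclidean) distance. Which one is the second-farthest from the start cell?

D

Distance to each, sorted:
B: 46.8 km
D: 45.5 km
A: 39.9 km
E: 31.3 km
C: 24.0 km
The second-farthest is D at 45.5 km.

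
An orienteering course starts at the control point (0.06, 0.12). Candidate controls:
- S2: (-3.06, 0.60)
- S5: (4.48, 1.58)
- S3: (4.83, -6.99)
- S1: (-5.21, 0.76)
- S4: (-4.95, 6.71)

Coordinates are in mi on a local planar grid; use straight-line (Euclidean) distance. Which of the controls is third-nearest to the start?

S1

Distances from the start ((0.06, 0.12)):
S2: 3.2 mi
S5: 4.7 mi
S1: 5.3 mi
S4: 8.3 mi
S3: 8.6 mi
The third-nearest is S1 at 5.3 mi.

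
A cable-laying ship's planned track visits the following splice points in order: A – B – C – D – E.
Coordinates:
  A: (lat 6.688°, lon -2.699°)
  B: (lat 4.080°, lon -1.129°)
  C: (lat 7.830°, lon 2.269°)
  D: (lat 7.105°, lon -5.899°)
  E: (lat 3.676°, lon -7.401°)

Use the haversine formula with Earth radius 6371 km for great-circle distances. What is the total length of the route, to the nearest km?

2219 km

Leg distances:
A→B: 338.1 km  (cumulative 338.1 km)
B→C: 561.3 km  (cumulative 899.4 km)
C→D: 904.1 km  (cumulative 1803.5 km)
D→E: 416.0 km  (cumulative 2219.5 km)
Total route length ≈ 2219 km.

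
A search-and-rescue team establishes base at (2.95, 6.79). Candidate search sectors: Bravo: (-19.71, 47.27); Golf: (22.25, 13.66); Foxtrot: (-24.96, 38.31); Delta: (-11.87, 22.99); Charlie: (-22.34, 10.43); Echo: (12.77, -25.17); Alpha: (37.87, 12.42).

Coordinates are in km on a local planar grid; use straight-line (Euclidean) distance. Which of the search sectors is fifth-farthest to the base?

Charlie

Distance to each, sorted:
Bravo: 46.4 km
Foxtrot: 42.1 km
Alpha: 35.4 km
Echo: 33.4 km
Charlie: 25.6 km
Delta: 22.0 km
Golf: 20.5 km
The fifth-farthest is Charlie at 25.6 km.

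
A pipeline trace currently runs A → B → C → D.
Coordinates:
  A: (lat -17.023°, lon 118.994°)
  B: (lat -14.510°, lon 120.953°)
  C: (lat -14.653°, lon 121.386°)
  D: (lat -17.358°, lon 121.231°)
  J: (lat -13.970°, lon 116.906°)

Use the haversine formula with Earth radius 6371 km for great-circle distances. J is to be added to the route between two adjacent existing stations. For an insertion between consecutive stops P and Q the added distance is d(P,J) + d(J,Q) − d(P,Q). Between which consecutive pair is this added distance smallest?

between A and B

Added distance for inserting J between each consecutive pair:
A–B: 497.5 km
B–C: 879.7 km
C–D: 784.3 km
Smallest added distance is 497.5 km, inserting between A and B.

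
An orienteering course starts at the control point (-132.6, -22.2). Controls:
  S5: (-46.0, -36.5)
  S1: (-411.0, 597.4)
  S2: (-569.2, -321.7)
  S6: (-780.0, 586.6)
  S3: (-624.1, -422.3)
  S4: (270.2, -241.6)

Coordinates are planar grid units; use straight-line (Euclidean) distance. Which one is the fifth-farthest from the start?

S4

Distance to each, sorted:
S6: 888.7
S1: 679.3
S3: 633.8
S2: 529.5
S4: 458.7
S5: 87.8
The fifth-farthest is S4 at 458.7.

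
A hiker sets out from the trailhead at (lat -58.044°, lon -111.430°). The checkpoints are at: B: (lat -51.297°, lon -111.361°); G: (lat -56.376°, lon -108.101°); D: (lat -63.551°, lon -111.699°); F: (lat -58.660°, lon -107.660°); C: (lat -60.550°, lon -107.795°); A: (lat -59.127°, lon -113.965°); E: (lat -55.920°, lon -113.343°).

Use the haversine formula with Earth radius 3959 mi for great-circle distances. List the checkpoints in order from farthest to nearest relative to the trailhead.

B, D, C, G, E, F, A

Computing each great-circle distance from (lat -58.044°, lon -111.430°):
B (lat -51.297°, lon -111.361°): 466.2 mi
D (lat -63.551°, lon -111.699°): 380.6 mi
C (lat -60.550°, lon -107.795°): 215.4 mi
G (lat -56.376°, lon -108.101°): 169.7 mi
E (lat -55.920°, lon -113.343°): 163.5 mi
F (lat -58.660°, lon -107.660°): 143.1 mi
A (lat -59.127°, lon -113.965°): 118.0 mi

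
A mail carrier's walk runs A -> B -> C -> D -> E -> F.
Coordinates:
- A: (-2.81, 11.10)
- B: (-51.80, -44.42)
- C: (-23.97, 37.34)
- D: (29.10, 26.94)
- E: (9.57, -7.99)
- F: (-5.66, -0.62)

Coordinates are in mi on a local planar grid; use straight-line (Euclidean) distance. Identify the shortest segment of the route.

Leg distances:
A→B: 74.0 mi
B→C: 86.4 mi
C→D: 54.1 mi
D→E: 40.0 mi
E→F: 16.9 mi
The shortest leg is E–F at 16.9 mi.

E–F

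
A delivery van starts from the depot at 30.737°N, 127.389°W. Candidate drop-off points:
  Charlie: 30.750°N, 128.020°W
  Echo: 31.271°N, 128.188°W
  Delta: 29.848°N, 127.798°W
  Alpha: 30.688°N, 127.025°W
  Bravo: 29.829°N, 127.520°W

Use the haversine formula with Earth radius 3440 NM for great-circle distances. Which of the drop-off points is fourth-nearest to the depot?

Bravo

Distances from the depot (30.737°N, 127.389°W):
Alpha: 19.0 NM
Charlie: 32.6 NM
Echo: 52.1 NM
Bravo: 54.9 NM
Delta: 57.4 NM
The fourth-nearest is Bravo at 54.9 NM.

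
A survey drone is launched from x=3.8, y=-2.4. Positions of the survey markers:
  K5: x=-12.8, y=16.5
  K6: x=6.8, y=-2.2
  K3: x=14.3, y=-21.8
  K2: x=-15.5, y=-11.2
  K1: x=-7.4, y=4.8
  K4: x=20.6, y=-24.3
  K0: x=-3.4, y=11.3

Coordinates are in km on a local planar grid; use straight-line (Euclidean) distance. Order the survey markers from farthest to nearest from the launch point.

Computing each straight-line distance from x=3.8, y=-2.4:
K4 x=20.6, y=-24.3: 27.6 km
K5 x=-12.8, y=16.5: 25.2 km
K3 x=14.3, y=-21.8: 22.1 km
K2 x=-15.5, y=-11.2: 21.2 km
K0 x=-3.4, y=11.3: 15.5 km
K1 x=-7.4, y=4.8: 13.3 km
K6 x=6.8, y=-2.2: 3.0 km

K4, K5, K3, K2, K0, K1, K6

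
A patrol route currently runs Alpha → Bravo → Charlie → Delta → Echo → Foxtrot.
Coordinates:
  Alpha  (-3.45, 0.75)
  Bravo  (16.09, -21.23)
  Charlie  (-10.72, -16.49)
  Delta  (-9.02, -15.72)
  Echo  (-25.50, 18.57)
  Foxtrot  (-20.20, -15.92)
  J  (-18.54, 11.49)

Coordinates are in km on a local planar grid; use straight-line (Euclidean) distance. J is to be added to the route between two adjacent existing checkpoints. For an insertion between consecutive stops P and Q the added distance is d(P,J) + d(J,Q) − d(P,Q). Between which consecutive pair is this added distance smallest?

Added distance for inserting J between each consecutive pair:
Alpha–Bravo: 36.8 km
Bravo–Charlie: 49.5 km
Charlie–Delta: 56.0 km
Delta–Echo: 0.7 km
Echo–Foxtrot: 2.5 km
Smallest added distance is 0.7 km, inserting between Delta and Echo.

between Delta and Echo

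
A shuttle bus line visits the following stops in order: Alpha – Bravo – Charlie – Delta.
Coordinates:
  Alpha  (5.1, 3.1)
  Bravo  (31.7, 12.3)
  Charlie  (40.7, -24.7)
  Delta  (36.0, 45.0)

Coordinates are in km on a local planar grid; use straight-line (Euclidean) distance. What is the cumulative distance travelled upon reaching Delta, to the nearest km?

136 km

Leg distances:
Alpha→Bravo: 28.1 km  (cumulative 28.1 km)
Bravo→Charlie: 38.1 km  (cumulative 66.2 km)
Charlie→Delta: 69.9 km  (cumulative 136.1 km)
Cumulative distance at Delta ≈ 136 km.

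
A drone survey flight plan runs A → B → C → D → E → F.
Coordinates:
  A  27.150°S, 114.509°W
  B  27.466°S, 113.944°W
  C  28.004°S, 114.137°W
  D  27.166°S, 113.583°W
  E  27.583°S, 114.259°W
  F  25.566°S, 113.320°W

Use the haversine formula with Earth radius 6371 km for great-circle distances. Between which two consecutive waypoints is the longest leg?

E–F

Leg distances:
A→B: 66.0 km
B→C: 62.8 km
C→D: 108.0 km
D→E: 81.3 km
E→F: 242.9 km
The longest leg is E–F at 242.9 km.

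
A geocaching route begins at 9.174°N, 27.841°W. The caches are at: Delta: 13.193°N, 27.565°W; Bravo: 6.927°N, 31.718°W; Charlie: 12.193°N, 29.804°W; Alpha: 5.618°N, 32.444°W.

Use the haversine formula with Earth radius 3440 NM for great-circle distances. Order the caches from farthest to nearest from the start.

Alpha, Bravo, Delta, Charlie

Distance from the start at 9.174°N, 27.841°W to each:
Alpha 5.618°N, 32.444°W: 347.4 NM
Bravo 6.927°N, 31.718°W: 267.0 NM
Delta 13.193°N, 27.565°W: 241.8 NM
Charlie 12.193°N, 29.804°W: 215.1 NM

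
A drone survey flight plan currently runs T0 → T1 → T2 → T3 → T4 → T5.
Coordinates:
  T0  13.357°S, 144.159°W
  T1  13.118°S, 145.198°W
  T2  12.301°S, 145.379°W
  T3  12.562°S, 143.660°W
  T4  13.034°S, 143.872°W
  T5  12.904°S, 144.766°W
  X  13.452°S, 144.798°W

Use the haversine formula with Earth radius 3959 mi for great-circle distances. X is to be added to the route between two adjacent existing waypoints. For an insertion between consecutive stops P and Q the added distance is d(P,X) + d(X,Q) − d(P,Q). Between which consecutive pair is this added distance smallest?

between T0 and T1

Added distance for inserting X between each consecutive pair:
T0–T1: 7.1 mi
T1–T2: 66.3 mi
T2–T3: 69.5 mi
T3–T4: 131.3 mi
T4–T5: 45.7 mi
Smallest added distance is 7.1 mi, inserting between T0 and T1.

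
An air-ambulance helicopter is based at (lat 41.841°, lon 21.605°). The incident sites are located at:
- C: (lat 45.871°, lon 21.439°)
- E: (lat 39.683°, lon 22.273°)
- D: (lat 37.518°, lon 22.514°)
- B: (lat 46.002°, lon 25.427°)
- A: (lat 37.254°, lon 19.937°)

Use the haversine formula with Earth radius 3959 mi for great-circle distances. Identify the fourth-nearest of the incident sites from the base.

Distances from the base ((lat 41.841°, lon 21.605°)):
E: 153.2 mi
C: 278.6 mi
D: 302.6 mi
A: 329.2 mi
B: 344.6 mi
The fourth-nearest is A at 329.2 mi.

A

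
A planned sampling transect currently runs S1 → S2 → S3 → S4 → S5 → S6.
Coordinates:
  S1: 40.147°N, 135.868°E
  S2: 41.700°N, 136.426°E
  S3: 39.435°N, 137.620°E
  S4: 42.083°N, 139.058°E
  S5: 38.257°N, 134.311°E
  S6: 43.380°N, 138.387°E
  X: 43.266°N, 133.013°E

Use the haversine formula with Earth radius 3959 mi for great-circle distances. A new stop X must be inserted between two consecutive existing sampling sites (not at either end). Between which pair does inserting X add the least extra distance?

between S5 and S6

Added distance for inserting X between each consecutive pair:
S1–S2: 354.6 mi
S2–S3: 392.7 mi
S3–S4: 476.4 mi
S4–S5: 306.2 mi
S5–S6: 209.8 mi
Smallest added distance is 209.8 mi, inserting between S5 and S6.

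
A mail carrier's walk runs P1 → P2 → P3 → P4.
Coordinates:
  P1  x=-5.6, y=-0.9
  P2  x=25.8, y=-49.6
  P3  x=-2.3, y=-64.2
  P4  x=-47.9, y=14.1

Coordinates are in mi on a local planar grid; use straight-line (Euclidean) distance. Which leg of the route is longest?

P3–P4

Leg distances:
P1→P2: 57.9 mi
P2→P3: 31.7 mi
P3→P4: 90.6 mi
The longest leg is P3–P4 at 90.6 mi.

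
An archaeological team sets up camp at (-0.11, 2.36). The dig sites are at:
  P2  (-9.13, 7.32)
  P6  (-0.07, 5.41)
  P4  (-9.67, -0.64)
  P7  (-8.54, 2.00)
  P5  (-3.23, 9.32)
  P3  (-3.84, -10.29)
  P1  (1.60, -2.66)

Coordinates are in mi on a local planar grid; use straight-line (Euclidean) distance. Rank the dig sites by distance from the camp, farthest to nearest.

Computing each straight-line distance from (-0.11, 2.36):
P3 (-3.84, -10.29): 13.2 mi
P2 (-9.13, 7.32): 10.3 mi
P4 (-9.67, -0.64): 10.0 mi
P7 (-8.54, 2.00): 8.4 mi
P5 (-3.23, 9.32): 7.6 mi
P1 (1.60, -2.66): 5.3 mi
P6 (-0.07, 5.41): 3.1 mi

P3, P2, P4, P7, P5, P1, P6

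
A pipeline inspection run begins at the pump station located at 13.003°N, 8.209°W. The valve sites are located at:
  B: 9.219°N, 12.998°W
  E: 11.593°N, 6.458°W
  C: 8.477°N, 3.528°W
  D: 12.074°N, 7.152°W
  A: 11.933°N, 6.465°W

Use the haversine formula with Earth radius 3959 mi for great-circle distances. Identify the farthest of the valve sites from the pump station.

C

Distance to each, sorted:
C: 445.8 mi
B: 416.8 mi
E: 153.2 mi
A: 139.0 mi
D: 95.9 mi
The farthest is C at 445.8 mi.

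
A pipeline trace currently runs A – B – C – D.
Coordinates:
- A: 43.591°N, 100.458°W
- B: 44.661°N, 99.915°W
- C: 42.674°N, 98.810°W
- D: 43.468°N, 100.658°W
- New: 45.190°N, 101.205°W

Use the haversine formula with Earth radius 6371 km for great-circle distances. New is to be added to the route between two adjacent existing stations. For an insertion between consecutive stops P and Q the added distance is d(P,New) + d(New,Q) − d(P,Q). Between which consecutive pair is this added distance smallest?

between A and B

Added distance for inserting New between each consecutive pair:
A–B: 178.2 km
B–C: 218.4 km
C–D: 361.4 km
Smallest added distance is 178.2 km, inserting between A and B.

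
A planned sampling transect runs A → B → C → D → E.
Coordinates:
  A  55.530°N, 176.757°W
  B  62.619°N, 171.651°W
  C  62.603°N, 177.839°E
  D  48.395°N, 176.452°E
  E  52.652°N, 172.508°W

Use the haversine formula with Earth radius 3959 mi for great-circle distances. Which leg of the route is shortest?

Leg distances:
A→B: 521.9 mi
B→C: 333.7 mi
C→D: 983.2 mi
D→E: 566.3 mi
The shortest leg is B–C at 333.7 mi.

B–C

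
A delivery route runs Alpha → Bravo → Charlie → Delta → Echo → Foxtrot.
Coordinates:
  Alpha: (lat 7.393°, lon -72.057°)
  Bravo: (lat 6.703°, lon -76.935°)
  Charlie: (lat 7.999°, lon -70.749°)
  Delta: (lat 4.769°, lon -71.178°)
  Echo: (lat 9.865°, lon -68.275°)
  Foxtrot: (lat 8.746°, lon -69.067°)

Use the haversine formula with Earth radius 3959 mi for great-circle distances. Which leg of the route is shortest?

Echo–Foxtrot

Leg distances:
Alpha→Bravo: 337.9 mi
Bravo→Charlie: 433.3 mi
Charlie→Delta: 225.1 mi
Delta→Echo: 404.4 mi
Echo→Foxtrot: 94.3 mi
The shortest leg is Echo–Foxtrot at 94.3 mi.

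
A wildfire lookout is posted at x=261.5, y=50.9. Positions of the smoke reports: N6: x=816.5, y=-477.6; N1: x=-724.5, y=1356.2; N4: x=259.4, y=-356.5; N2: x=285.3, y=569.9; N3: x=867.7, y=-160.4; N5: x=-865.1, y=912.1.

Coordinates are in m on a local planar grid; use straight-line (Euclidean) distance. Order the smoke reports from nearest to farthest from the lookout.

N4, N2, N3, N6, N5, N1

Computing each straight-line distance from x=261.5, y=50.9:
N4 x=259.4, y=-356.5: 407.4 m
N2 x=285.3, y=569.9: 519.5 m
N3 x=867.7, y=-160.4: 642.0 m
N6 x=816.5, y=-477.6: 766.4 m
N5 x=-865.1, y=912.1: 1418.1 m
N1 x=-724.5, y=1356.2: 1635.8 m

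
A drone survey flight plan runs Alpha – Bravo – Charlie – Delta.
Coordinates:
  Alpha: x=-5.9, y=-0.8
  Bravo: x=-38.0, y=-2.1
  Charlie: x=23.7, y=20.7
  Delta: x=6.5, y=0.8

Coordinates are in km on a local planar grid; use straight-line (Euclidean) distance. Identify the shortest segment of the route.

Leg distances:
Alpha→Bravo: 32.1 km
Bravo→Charlie: 65.8 km
Charlie→Delta: 26.3 km
The shortest leg is Charlie–Delta at 26.3 km.

Charlie–Delta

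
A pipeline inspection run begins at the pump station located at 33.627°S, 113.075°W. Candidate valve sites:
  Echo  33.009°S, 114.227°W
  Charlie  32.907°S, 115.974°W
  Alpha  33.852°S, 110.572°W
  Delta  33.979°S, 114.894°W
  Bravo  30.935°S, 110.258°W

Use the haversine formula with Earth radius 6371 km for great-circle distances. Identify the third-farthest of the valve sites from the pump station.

Distances from the pump station (33.627°S, 113.075°W):
Bravo: 399.6 km
Charlie: 281.2 km
Alpha: 232.8 km
Delta: 172.6 km
Echo: 127.2 km
The third-farthest is Alpha at 232.8 km.

Alpha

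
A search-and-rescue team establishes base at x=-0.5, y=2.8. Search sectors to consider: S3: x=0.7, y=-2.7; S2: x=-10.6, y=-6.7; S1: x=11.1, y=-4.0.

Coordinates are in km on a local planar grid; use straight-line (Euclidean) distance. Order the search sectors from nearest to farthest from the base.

Distance from the base at x=-0.5, y=2.8 to each:
S3 x=0.7, y=-2.7: 5.6 km
S1 x=11.1, y=-4.0: 13.4 km
S2 x=-10.6, y=-6.7: 13.9 km

S3, S1, S2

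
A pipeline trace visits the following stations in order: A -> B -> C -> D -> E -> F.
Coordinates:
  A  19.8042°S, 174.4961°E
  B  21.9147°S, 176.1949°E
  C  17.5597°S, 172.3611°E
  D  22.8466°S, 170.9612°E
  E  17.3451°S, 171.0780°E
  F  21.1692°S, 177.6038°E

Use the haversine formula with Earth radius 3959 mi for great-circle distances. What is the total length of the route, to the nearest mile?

1831 mi

Leg distances:
A→B: 182.5 mi  (cumulative 182.5 mi)
B→C: 390.7 mi  (cumulative 573.2 mi)
C→D: 376.4 mi  (cumulative 949.6 mi)
D→E: 380.2 mi  (cumulative 1329.8 mi)
E→F: 500.9 mi  (cumulative 1830.8 mi)
Total route length ≈ 1831 mi.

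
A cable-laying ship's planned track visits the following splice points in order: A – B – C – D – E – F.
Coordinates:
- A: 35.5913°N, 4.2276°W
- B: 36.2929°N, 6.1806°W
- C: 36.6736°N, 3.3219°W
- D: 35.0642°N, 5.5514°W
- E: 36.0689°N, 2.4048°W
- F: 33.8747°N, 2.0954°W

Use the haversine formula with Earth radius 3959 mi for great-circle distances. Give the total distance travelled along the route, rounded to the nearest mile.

790 mi

Leg distances:
A→B: 119.5 mi  (cumulative 119.5 mi)
B→C: 161.0 mi  (cumulative 280.5 mi)
C→D: 167.2 mi  (cumulative 447.7 mi)
D→E: 190.0 mi  (cumulative 637.7 mi)
E→F: 152.6 mi  (cumulative 790.3 mi)
Total route length ≈ 790 mi.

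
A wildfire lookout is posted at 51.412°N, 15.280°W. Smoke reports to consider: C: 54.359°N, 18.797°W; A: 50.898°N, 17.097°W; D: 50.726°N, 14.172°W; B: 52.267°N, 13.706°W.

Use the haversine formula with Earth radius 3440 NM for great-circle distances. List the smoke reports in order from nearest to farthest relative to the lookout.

D, A, B, C

Distances from the lookout:
D 50.726°N, 14.172°W: 58.7 NM
A 50.898°N, 17.097°W: 75.1 NM
B 52.267°N, 13.706°W: 77.7 NM
C 54.359°N, 18.797°W: 218.0 NM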